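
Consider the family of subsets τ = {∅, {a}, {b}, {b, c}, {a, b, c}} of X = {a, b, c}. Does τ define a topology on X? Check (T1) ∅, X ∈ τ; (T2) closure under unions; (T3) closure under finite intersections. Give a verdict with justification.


τ is NOT a topology on X.

Axiom (T1): ∅ ∈ τ? Yes; X ∈ τ? Yes.
Axiom (T2/T3): check pairwise unions and intersections of members of τ.
Counterexample for (T2): {a} ∪ {b} = {a, b} ∉ τ. Therefore τ is NOT a topology.


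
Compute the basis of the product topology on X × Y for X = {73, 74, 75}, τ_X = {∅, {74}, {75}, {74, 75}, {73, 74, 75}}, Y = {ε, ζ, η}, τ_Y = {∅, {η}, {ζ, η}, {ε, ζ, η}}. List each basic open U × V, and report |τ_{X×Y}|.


Basis B = {∅ × ∅, {74} × {η}, {75} × {η}, {74} × {ζ, η}, {74, 75} × {η}, {75} × {ζ, η}, {73, 74, 75} × {η}, {74} × {ε, ζ, η}, {75} × {ε, ζ, η}, {74, 75} × {ζ, η}, {73, 74, 75} × {ζ, η}, {74, 75} × {ε, ζ, η}, {73, 74, 75} × {ε, ζ, η}}; |τ_{X×Y}| = 30.

Enumerate products U × V with U ∈ τ_X, V ∈ τ_Y (deduplicated):
  ∅ × ∅ = {} (∅)
  {74} × {η} = {(74,η)}
  {75} × {η} = {(75,η)}
  {74} × {ζ, η} = {(74,ζ), (74,η)}
  {74, 75} × {η} = {(74,η), (75,η)}
  {75} × {ζ, η} = {(75,ζ), (75,η)}
  {73, 74, 75} × {η} = {(73,η), (74,η), (75,η)}
  {74} × {ε, ζ, η} = {(74,ε), (74,ζ), (74,η)}
  {75} × {ε, ζ, η} = {(75,ε), (75,ζ), (75,η)}
  {74, 75} × {ζ, η} = {(74,ζ), (74,η), (75,ζ), (75,η)}
  {73, 74, 75} × {ζ, η} = {(73,ζ), (73,η), (74,ζ), (74,η), (75,ζ), (75,η)}
  {74, 75} × {ε, ζ, η} = {(74,ε), (74,ζ), (74,η), (75,ε), (75,ζ), (75,η)}
  {73, 74, 75} × {ε, ζ, η} = {(73,ε), (73,ζ), (73,η), (74,ε), (74,ζ), (74,η), (75,ε), (75,ζ), (75,η)}
These 13 distinct sets form the basis B.
Close under arbitrary unions to get τ_{X×Y}; counting gives |τ_{X×Y}| = 30.


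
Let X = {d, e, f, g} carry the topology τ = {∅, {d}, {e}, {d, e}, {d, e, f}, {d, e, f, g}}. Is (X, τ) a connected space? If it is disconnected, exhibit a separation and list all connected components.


(X, τ) is connected.

Find clopen sets (U ∈ τ with X ∖ U ∈ τ):
  U = ∅, X ∖ U = {d, e, f, g} — both open, so U is clopen.
  U = {d, e, f, g}, X ∖ U = ∅ — both open, so U is clopen.
Only trivial clopens (∅ and X) exist, so (X, τ) is connected.
Compute connected components by grouping points that agree on all clopens:
  component: {d, e, f, g}


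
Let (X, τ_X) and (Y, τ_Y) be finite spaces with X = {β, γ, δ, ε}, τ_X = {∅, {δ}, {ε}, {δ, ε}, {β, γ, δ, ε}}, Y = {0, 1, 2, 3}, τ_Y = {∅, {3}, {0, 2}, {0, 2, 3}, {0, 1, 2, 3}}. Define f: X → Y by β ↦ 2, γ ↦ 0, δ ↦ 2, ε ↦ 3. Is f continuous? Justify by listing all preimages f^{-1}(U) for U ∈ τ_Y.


f is NOT continuous.

Compute f^{-1}(U) for each U ∈ τ_Y:
  U = ∅: f^{-1}(U) = ∅ ∈ τ_X ✓.
  U = {3}: f^{-1}(U) = {ε} ∈ τ_X ✓.
  U = {0, 2}: f^{-1}(U) = {β, γ, δ} ∉ τ_X ✗.
  U = {0, 2, 3}: f^{-1}(U) = {β, γ, δ, ε} ∈ τ_X ✓.
  U = {0, 1, 2, 3}: f^{-1}(U) = {β, γ, δ, ε} ∈ τ_X ✓.
Found U = {0, 2} with f^{-1}(U) = {β, γ, δ} not in τ_X. Therefore f is NOT continuous.


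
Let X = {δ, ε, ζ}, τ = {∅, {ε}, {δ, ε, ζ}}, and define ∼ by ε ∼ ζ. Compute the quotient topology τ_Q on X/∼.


X/∼ = {[δ], [ε=ζ]}; |τ_Q| = 2.

Equivalence classes: [δ], [ε=ζ].
Quotient map π: X → X/∼ sends δ ↦ [δ], ε ↦ [ε=ζ], ζ ↦ [ε=ζ].
For each subset V ⊆ X/∼, compute π^{-1}(V) ⊆ X and check whether π^{-1}(V) ∈ τ. V is open in τ_Q iff π^{-1}(V) ∈ τ.
  V = {}: π^{-1}(V) = ∅ ∈ τ ✓.
  V = {[δ]}: π^{-1}(V) = {δ} ∉ τ ✗.
  V = {[ε=ζ]}: π^{-1}(V) = {ε, ζ} ∉ τ ✗.
  V = {[δ], [ε=ζ]}: π^{-1}(V) = {δ, ε, ζ} ∈ τ ✓.
Open sets in the quotient: τ_Q = {{}, {[δ], [ε=ζ]}} (2 elements).


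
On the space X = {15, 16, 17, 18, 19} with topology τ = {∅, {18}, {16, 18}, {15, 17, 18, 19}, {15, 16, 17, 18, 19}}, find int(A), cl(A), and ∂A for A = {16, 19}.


int(A) = ∅, cl(A) = {15, 16, 17, 19}, ∂A = {15, 16, 17, 19}.

Closed sets in (X, τ) are complements of opens:
  closed(X, τ) = {∅, {16}, {15, 17, 19}, {15, 16, 17, 19}, {15, 16, 17, 18, 19}}.
int(A) = ⋃ {U ∈ τ : U ⊆ A}. Opens contained in A: ∅.
Taking the union of these: int(A) = ∅.
cl(A) = ⋂ {C closed : A ⊆ C}. Closed sets containing A: {15, 16, 17, 19}, {15, 16, 17, 18, 19}.
Intersecting these: cl(A) = {15, 16, 17, 19}.
∂A = cl(A) ∖ int(A) = {15, 16, 17, 19} ∖ ∅ = {15, 16, 17, 19}.


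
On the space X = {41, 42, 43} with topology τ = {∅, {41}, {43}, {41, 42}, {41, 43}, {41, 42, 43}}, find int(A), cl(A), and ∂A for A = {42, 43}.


int(A) = {43}, cl(A) = {42, 43}, ∂A = {42}.

Closed sets in (X, τ) are complements of opens:
  closed(X, τ) = {∅, {42}, {43}, {41, 42}, {42, 43}, {41, 42, 43}}.
int(A) = ⋃ {U ∈ τ : U ⊆ A}. Opens contained in A: ∅, {43}.
Taking the union of these: int(A) = {43}.
cl(A) = ⋂ {C closed : A ⊆ C}. Closed sets containing A: {42, 43}, {41, 42, 43}.
Intersecting these: cl(A) = {42, 43}.
∂A = cl(A) ∖ int(A) = {42, 43} ∖ {43} = {42}.


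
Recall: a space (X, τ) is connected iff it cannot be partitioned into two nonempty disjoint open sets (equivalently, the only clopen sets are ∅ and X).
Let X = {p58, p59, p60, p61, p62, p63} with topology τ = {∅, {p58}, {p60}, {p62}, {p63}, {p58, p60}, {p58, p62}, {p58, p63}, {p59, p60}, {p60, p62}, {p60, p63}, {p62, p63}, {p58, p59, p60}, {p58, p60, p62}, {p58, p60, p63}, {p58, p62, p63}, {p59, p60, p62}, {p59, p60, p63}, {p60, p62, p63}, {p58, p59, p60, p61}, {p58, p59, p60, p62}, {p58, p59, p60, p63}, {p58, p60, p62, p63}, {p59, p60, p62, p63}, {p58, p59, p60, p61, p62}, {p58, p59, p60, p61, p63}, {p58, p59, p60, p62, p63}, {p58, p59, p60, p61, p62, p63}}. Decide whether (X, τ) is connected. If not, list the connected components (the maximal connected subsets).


(X, τ) is disconnected; components = [{p62}, {p63}, {p58, p59, p60, p61}].

Find clopen sets (U ∈ τ with X ∖ U ∈ τ):
  U = ∅, X ∖ U = {p58, p59, p60, p61, p62, p63} — both open, so U is clopen.
  U = {p62}, X ∖ U = {p58, p59, p60, p61, p63} — both open, so U is clopen.
  U = {p63}, X ∖ U = {p58, p59, p60, p61, p62} — both open, so U is clopen.
  U = {p62, p63}, X ∖ U = {p58, p59, p60, p61} — both open, so U is clopen.
  U = {p58, p59, p60, p61}, X ∖ U = {p62, p63} — both open, so U is clopen.
  U = {p58, p59, p60, p61, p62}, X ∖ U = {p63} — both open, so U is clopen.
  U = {p58, p59, p60, p61, p63}, X ∖ U = {p62} — both open, so U is clopen.
  U = {p58, p59, p60, p61, p62, p63}, X ∖ U = ∅ — both open, so U is clopen.
Nontrivial clopen(s) exist: e.g. {p63}. So (X, τ) is disconnected.
Compute connected components by grouping points that agree on all clopens:
  component: {p62}
  component: {p63}
  component: {p58, p59, p60, p61}


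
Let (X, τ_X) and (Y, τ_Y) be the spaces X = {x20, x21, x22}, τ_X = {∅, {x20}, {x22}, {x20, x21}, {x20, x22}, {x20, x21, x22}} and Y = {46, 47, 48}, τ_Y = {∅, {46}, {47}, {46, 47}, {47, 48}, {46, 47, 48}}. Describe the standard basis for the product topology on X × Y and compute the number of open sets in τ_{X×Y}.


Basis B = {∅ × ∅, {x20} × {46}, {x20} × {47}, {x22} × {46}, {x22} × {47}, {x20} × {46, 47}, {x20, x21} × {46}, {x20, x22} × {46}, {x20} × {47, 48}, {x20, x21} × {47}, {x20, x22} × {47}, {x22} × {46, 47}, {x22} × {47, 48}, {x20} × {46, 47, 48}, {x20, x21, x22} × {46}, {x20, x21, x22} × {47}, {x22} × {46, 47, 48}, {x20, x21} × {46, 47}, {x20, x22} × {46, 47}, {x20, x21} × {47, 48}, {x20, x22} × {47, 48}, {x20, x21} × {46, 47, 48}, {x20, x22} × {46, 47, 48}, {x20, x21, x22} × {46, 47}, {x20, x21, x22} × {47, 48}, {x20, x21, x22} × {46, 47, 48}}; |τ_{X×Y}| = 108.

Enumerate products U × V with U ∈ τ_X, V ∈ τ_Y (deduplicated):
  ∅ × ∅ = {} (∅)
  {x20} × {46} = {(x20,46)}
  {x20} × {47} = {(x20,47)}
  {x22} × {46} = {(x22,46)}
  {x22} × {47} = {(x22,47)}
  {x20} × {46, 47} = {(x20,46), (x20,47)}
  {x20, x21} × {46} = {(x20,46), (x21,46)}
  {x20, x22} × {46} = {(x20,46), (x22,46)}
  {x20} × {47, 48} = {(x20,47), (x20,48)}
  {x20, x21} × {47} = {(x20,47), (x21,47)}
  {x20, x22} × {47} = {(x20,47), (x22,47)}
  {x22} × {46, 47} = {(x22,46), (x22,47)}
  {x22} × {47, 48} = {(x22,47), (x22,48)}
  {x20} × {46, 47, 48} = {(x20,46), (x20,47), (x20,48)}
  {x20, x21, x22} × {46} = {(x20,46), (x21,46), (x22,46)}
  {x20, x21, x22} × {47} = {(x20,47), (x21,47), (x22,47)}
  {x22} × {46, 47, 48} = {(x22,46), (x22,47), (x22,48)}
  {x20, x21} × {46, 47} = {(x20,46), (x20,47), (x21,46), (x21,47)}
  {x20, x22} × {46, 47} = {(x20,46), (x20,47), (x22,46), (x22,47)}
  {x20, x21} × {47, 48} = {(x20,47), (x20,48), (x21,47), (x21,48)}
  {x20, x22} × {47, 48} = {(x20,47), (x20,48), (x22,47), (x22,48)}
  {x20, x21} × {46, 47, 48} = {(x20,46), (x20,47), (x20,48), (x21,46), (x21,47), (x21,48)}
  {x20, x22} × {46, 47, 48} = {(x20,46), (x20,47), (x20,48), (x22,46), (x22,47), (x22,48)}
  {x20, x21, x22} × {46, 47} = {(x20,46), (x20,47), (x21,46), (x21,47), (x22,46), (x22,47)}
  {x20, x21, x22} × {47, 48} = {(x20,47), (x20,48), (x21,47), (x21,48), (x22,47), (x22,48)}
  {x20, x21, x22} × {46, 47, 48} = {(x20,46), (x20,47), (x20,48), (x21,46), (x21,47), (x21,48), (x22,46), (x22,47), (x22,48)}
These 26 distinct sets form the basis B.
Close under arbitrary unions to get τ_{X×Y}; counting gives |τ_{X×Y}| = 108.


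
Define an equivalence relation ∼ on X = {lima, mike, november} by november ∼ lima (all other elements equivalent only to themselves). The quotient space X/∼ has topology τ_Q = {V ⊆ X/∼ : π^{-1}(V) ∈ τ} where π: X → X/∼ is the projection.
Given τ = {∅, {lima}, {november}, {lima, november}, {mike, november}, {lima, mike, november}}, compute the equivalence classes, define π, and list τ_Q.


X/∼ = {[lima=november], [mike]}; |τ_Q| = 3.

Equivalence classes: [lima=november], [mike].
Quotient map π: X → X/∼ sends lima ↦ [lima=november], mike ↦ [mike], november ↦ [lima=november].
For each subset V ⊆ X/∼, compute π^{-1}(V) ⊆ X and check whether π^{-1}(V) ∈ τ. V is open in τ_Q iff π^{-1}(V) ∈ τ.
  V = {}: π^{-1}(V) = ∅ ∈ τ ✓.
  V = {[lima=november]}: π^{-1}(V) = {lima, november} ∈ τ ✓.
  V = {[mike]}: π^{-1}(V) = {mike} ∉ τ ✗.
  V = {[lima=november], [mike]}: π^{-1}(V) = {lima, mike, november} ∈ τ ✓.
Open sets in the quotient: τ_Q = {{}, {[lima=november]}, {[lima=november], [mike]}} (3 elements).


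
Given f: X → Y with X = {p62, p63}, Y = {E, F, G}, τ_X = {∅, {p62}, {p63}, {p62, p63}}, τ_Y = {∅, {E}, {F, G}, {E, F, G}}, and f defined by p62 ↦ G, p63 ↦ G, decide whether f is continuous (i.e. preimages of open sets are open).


f IS continuous.

Compute f^{-1}(U) for each U ∈ τ_Y:
  U = ∅: f^{-1}(U) = ∅ ∈ τ_X ✓.
  U = {E}: f^{-1}(U) = ∅ ∈ τ_X ✓.
  U = {F, G}: f^{-1}(U) = {p62, p63} ∈ τ_X ✓.
  U = {E, F, G}: f^{-1}(U) = {p62, p63} ∈ τ_X ✓.
Every preimage lies in τ_X, so f IS continuous.


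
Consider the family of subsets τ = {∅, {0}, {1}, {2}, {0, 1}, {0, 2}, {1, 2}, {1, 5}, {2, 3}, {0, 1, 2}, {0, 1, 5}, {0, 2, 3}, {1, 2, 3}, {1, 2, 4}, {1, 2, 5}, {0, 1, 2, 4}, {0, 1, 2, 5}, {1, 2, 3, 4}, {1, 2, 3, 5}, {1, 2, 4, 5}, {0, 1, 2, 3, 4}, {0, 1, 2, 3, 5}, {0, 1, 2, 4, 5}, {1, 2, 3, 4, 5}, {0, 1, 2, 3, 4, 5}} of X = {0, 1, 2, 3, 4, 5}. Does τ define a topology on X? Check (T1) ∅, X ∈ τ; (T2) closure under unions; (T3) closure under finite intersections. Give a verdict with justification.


τ is NOT a topology on X.

Axiom (T1): ∅ ∈ τ? Yes; X ∈ τ? Yes.
Axiom (T2/T3): check pairwise unions and intersections of members of τ.
Counterexample for (T2): {0} ∪ {1, 2, 3} = {0, 1, 2, 3} ∉ τ. Therefore τ is NOT a topology.


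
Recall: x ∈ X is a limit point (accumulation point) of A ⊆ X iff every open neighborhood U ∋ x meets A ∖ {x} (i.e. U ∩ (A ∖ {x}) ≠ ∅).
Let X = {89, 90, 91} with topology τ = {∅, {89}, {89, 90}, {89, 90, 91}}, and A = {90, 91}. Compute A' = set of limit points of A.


A' = {91}

For each x ∈ X, list the open sets U ∈ τ with x ∈ U, then check whether U ∩ (A ∖ {x}) ≠ ∅ for every such U.
  x = 89: open {89} ∋ x has {89} ∩ (A ∖ {89}) = ∅, so x is NOT a limit point.
  x = 90: open {89, 90} ∋ x has {89, 90} ∩ (A ∖ {90}) = ∅, so x is NOT a limit point.
  x = 91: opens ∋ x are {89, 90, 91}; each meets A ∖ {91}, so x IS a limit point.
Collecting: A' = {91}.


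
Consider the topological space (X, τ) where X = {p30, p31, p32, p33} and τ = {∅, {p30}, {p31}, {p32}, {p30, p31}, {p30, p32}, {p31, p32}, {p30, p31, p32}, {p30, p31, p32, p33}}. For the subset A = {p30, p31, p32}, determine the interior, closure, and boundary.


int(A) = {p30, p31, p32}, cl(A) = {p30, p31, p32, p33}, ∂A = {p33}.

Closed sets in (X, τ) are complements of opens:
  closed(X, τ) = {∅, {p33}, {p30, p33}, {p31, p33}, {p32, p33}, {p30, p31, p33}, {p30, p32, p33}, {p31, p32, p33}, {p30, p31, p32, p33}}.
int(A) = ⋃ {U ∈ τ : U ⊆ A}. Opens contained in A: ∅, {p30}, {p31}, {p32}, {p30, p31}, {p30, p32}, {p31, p32}, {p30, p31, p32}.
Taking the union of these: int(A) = {p30, p31, p32}.
cl(A) = ⋂ {C closed : A ⊆ C}. Closed sets containing A: {p30, p31, p32, p33}.
Intersecting these: cl(A) = {p30, p31, p32, p33}.
∂A = cl(A) ∖ int(A) = {p30, p31, p32, p33} ∖ {p30, p31, p32} = {p33}.


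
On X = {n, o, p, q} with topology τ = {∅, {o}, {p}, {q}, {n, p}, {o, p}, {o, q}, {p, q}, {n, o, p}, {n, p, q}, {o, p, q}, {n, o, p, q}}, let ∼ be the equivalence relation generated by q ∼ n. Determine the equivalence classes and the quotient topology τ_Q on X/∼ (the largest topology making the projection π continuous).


X/∼ = {[n=q], [o], [p]}; |τ_Q| = 6.

Equivalence classes: [n=q], [o], [p].
Quotient map π: X → X/∼ sends n ↦ [n=q], o ↦ [o], p ↦ [p], q ↦ [n=q].
For each subset V ⊆ X/∼, compute π^{-1}(V) ⊆ X and check whether π^{-1}(V) ∈ τ. V is open in τ_Q iff π^{-1}(V) ∈ τ.
  V = {}: π^{-1}(V) = ∅ ∈ τ ✓.
  V = {[n=q]}: π^{-1}(V) = {n, q} ∉ τ ✗.
  V = {[o]}: π^{-1}(V) = {o} ∈ τ ✓.
  V = {[n=q], [o]}: π^{-1}(V) = {n, o, q} ∉ τ ✗.
  V = {[p]}: π^{-1}(V) = {p} ∈ τ ✓.
  V = {[n=q], [p]}: π^{-1}(V) = {n, p, q} ∈ τ ✓.
  V = {[o], [p]}: π^{-1}(V) = {o, p} ∈ τ ✓.
  V = {[n=q], [o], [p]}: π^{-1}(V) = {n, o, p, q} ∈ τ ✓.
Open sets in the quotient: τ_Q = {{}, {[o]}, {[p]}, {[n=q], [p]}, {[o], [p]}, {[n=q], [o], [p]}} (6 elements).


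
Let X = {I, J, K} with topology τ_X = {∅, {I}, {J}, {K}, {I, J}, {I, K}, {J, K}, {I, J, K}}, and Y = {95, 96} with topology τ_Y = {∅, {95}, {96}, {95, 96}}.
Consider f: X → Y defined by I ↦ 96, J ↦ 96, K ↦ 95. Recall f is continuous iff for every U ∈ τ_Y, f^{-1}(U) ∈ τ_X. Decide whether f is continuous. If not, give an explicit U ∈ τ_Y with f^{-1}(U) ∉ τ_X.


f IS continuous.

Compute f^{-1}(U) for each U ∈ τ_Y:
  U = ∅: f^{-1}(U) = ∅ ∈ τ_X ✓.
  U = {95}: f^{-1}(U) = {K} ∈ τ_X ✓.
  U = {96}: f^{-1}(U) = {I, J} ∈ τ_X ✓.
  U = {95, 96}: f^{-1}(U) = {I, J, K} ∈ τ_X ✓.
Every preimage lies in τ_X, so f IS continuous.


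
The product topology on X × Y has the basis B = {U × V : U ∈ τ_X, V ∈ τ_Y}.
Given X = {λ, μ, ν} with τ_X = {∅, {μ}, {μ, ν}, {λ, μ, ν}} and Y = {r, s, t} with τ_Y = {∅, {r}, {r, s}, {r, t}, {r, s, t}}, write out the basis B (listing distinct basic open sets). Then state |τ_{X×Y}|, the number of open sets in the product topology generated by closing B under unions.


Basis B = {∅ × ∅, {μ} × {r}, {μ} × {r, s}, {μ} × {r, t}, {μ, ν} × {r}, {λ, μ, ν} × {r}, {μ} × {r, s, t}, {μ, ν} × {r, s}, {μ, ν} × {r, t}, {λ, μ, ν} × {r, s}, {λ, μ, ν} × {r, t}, {μ, ν} × {r, s, t}, {λ, μ, ν} × {r, s, t}}; |τ_{X×Y}| = 30.

Enumerate products U × V with U ∈ τ_X, V ∈ τ_Y (deduplicated):
  ∅ × ∅ = {} (∅)
  {μ} × {r} = {(μ,r)}
  {μ} × {r, s} = {(μ,r), (μ,s)}
  {μ} × {r, t} = {(μ,r), (μ,t)}
  {μ, ν} × {r} = {(μ,r), (ν,r)}
  {λ, μ, ν} × {r} = {(λ,r), (μ,r), (ν,r)}
  {μ} × {r, s, t} = {(μ,r), (μ,s), (μ,t)}
  {μ, ν} × {r, s} = {(μ,r), (μ,s), (ν,r), (ν,s)}
  {μ, ν} × {r, t} = {(μ,r), (μ,t), (ν,r), (ν,t)}
  {λ, μ, ν} × {r, s} = {(λ,r), (λ,s), (μ,r), (μ,s), (ν,r), (ν,s)}
  {λ, μ, ν} × {r, t} = {(λ,r), (λ,t), (μ,r), (μ,t), (ν,r), (ν,t)}
  {μ, ν} × {r, s, t} = {(μ,r), (μ,s), (μ,t), (ν,r), (ν,s), (ν,t)}
  {λ, μ, ν} × {r, s, t} = {(λ,r), (λ,s), (λ,t), (μ,r), (μ,s), (μ,t), (ν,r), (ν,s), (ν,t)}
These 13 distinct sets form the basis B.
Close under arbitrary unions to get τ_{X×Y}; counting gives |τ_{X×Y}| = 30.


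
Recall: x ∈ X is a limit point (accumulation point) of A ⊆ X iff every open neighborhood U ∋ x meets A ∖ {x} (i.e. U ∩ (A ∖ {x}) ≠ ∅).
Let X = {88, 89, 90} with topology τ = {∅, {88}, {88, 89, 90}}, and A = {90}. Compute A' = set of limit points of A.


A' = {89}

For each x ∈ X, list the open sets U ∈ τ with x ∈ U, then check whether U ∩ (A ∖ {x}) ≠ ∅ for every such U.
  x = 88: open {88} ∋ x has {88} ∩ (A ∖ {88}) = ∅, so x is NOT a limit point.
  x = 89: opens ∋ x are {88, 89, 90}; each meets A ∖ {89}, so x IS a limit point.
  x = 90: open {88, 89, 90} ∋ x has {88, 89, 90} ∩ (A ∖ {90}) = ∅, so x is NOT a limit point.
Collecting: A' = {89}.


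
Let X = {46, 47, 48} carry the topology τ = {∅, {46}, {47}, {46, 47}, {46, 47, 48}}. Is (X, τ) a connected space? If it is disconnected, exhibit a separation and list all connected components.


(X, τ) is connected.

Find clopen sets (U ∈ τ with X ∖ U ∈ τ):
  U = ∅, X ∖ U = {46, 47, 48} — both open, so U is clopen.
  U = {46, 47, 48}, X ∖ U = ∅ — both open, so U is clopen.
Only trivial clopens (∅ and X) exist, so (X, τ) is connected.
Compute connected components by grouping points that agree on all clopens:
  component: {46, 47, 48}


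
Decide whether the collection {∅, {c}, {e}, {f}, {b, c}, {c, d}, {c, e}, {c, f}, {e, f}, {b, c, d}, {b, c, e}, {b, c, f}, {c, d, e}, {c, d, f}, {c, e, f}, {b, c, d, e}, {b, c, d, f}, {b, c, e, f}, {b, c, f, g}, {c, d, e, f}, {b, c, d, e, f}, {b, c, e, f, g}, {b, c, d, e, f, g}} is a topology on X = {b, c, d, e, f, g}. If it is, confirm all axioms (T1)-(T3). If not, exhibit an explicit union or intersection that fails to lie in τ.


τ is NOT a topology on X.

Axiom (T1): ∅ ∈ τ? Yes; X ∈ τ? Yes.
Axiom (T2/T3): check pairwise unions and intersections of members of τ.
Counterexample for (T2): {c, d} ∪ {b, c, f, g} = {b, c, d, f, g} ∉ τ. Therefore τ is NOT a topology.


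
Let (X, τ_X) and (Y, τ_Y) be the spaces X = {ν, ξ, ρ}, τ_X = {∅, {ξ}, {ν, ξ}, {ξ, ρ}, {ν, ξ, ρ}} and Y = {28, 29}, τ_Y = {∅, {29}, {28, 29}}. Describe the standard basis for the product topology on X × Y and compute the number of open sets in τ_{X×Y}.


Basis B = {∅ × ∅, {ξ} × {29}, {ν, ξ} × {29}, {ξ} × {28, 29}, {ξ, ρ} × {29}, {ν, ξ, ρ} × {29}, {ν, ξ} × {28, 29}, {ξ, ρ} × {28, 29}, {ν, ξ, ρ} × {28, 29}}; |τ_{X×Y}| = 14.

Enumerate products U × V with U ∈ τ_X, V ∈ τ_Y (deduplicated):
  ∅ × ∅ = {} (∅)
  {ξ} × {29} = {(ξ,29)}
  {ν, ξ} × {29} = {(ν,29), (ξ,29)}
  {ξ} × {28, 29} = {(ξ,28), (ξ,29)}
  {ξ, ρ} × {29} = {(ξ,29), (ρ,29)}
  {ν, ξ, ρ} × {29} = {(ν,29), (ξ,29), (ρ,29)}
  {ν, ξ} × {28, 29} = {(ν,28), (ν,29), (ξ,28), (ξ,29)}
  {ξ, ρ} × {28, 29} = {(ξ,28), (ξ,29), (ρ,28), (ρ,29)}
  {ν, ξ, ρ} × {28, 29} = {(ν,28), (ν,29), (ξ,28), (ξ,29), (ρ,28), (ρ,29)}
These 9 distinct sets form the basis B.
Close under arbitrary unions to get τ_{X×Y}; counting gives |τ_{X×Y}| = 14.


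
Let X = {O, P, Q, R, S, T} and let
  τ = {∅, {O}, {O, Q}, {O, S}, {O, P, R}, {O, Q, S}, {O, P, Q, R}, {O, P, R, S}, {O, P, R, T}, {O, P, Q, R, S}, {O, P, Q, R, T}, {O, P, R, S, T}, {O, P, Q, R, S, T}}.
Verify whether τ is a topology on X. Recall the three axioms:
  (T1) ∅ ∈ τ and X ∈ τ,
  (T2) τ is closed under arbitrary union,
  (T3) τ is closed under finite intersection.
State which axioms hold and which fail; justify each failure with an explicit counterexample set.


τ IS a topology on X.

Axiom (T1): ∅ ∈ τ? Yes; X ∈ τ? Yes.
Axiom (T2/T3): check pairwise unions and intersections of members of τ.
All pairwise intersections and unions checked — each lies in τ. Therefore τ satisfies (T1), (T2), (T3): it IS a topology on X.


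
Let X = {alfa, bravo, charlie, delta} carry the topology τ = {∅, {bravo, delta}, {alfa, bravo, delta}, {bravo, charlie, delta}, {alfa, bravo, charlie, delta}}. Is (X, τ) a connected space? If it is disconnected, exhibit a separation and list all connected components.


(X, τ) is connected.

Find clopen sets (U ∈ τ with X ∖ U ∈ τ):
  U = ∅, X ∖ U = {alfa, bravo, charlie, delta} — both open, so U is clopen.
  U = {alfa, bravo, charlie, delta}, X ∖ U = ∅ — both open, so U is clopen.
Only trivial clopens (∅ and X) exist, so (X, τ) is connected.
Compute connected components by grouping points that agree on all clopens:
  component: {alfa, bravo, charlie, delta}


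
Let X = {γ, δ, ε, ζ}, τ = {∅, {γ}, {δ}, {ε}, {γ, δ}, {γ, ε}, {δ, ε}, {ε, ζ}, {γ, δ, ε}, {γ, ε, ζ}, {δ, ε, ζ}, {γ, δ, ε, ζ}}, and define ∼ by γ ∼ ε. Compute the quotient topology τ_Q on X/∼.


X/∼ = {[γ=ε], [δ], [ζ]}; |τ_Q| = 6.

Equivalence classes: [γ=ε], [δ], [ζ].
Quotient map π: X → X/∼ sends γ ↦ [γ=ε], δ ↦ [δ], ε ↦ [γ=ε], ζ ↦ [ζ].
For each subset V ⊆ X/∼, compute π^{-1}(V) ⊆ X and check whether π^{-1}(V) ∈ τ. V is open in τ_Q iff π^{-1}(V) ∈ τ.
  V = {}: π^{-1}(V) = ∅ ∈ τ ✓.
  V = {[γ=ε]}: π^{-1}(V) = {γ, ε} ∈ τ ✓.
  V = {[δ]}: π^{-1}(V) = {δ} ∈ τ ✓.
  V = {[γ=ε], [δ]}: π^{-1}(V) = {γ, δ, ε} ∈ τ ✓.
  V = {[ζ]}: π^{-1}(V) = {ζ} ∉ τ ✗.
  V = {[γ=ε], [ζ]}: π^{-1}(V) = {γ, ε, ζ} ∈ τ ✓.
  V = {[δ], [ζ]}: π^{-1}(V) = {δ, ζ} ∉ τ ✗.
  V = {[γ=ε], [δ], [ζ]}: π^{-1}(V) = {γ, δ, ε, ζ} ∈ τ ✓.
Open sets in the quotient: τ_Q = {{}, {[γ=ε]}, {[δ]}, {[γ=ε], [δ]}, {[γ=ε], [ζ]}, {[γ=ε], [δ], [ζ]}} (6 elements).


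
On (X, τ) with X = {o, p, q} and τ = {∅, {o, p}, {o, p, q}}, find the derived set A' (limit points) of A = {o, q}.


A' = {p, q}

For each x ∈ X, list the open sets U ∈ τ with x ∈ U, then check whether U ∩ (A ∖ {x}) ≠ ∅ for every such U.
  x = o: open {o, p} ∋ x has {o, p} ∩ (A ∖ {o}) = ∅, so x is NOT a limit point.
  x = p: opens ∋ x are {o, p}, {o, p, q}; each meets A ∖ {p}, so x IS a limit point.
  x = q: opens ∋ x are {o, p, q}; each meets A ∖ {q}, so x IS a limit point.
Collecting: A' = {p, q}.


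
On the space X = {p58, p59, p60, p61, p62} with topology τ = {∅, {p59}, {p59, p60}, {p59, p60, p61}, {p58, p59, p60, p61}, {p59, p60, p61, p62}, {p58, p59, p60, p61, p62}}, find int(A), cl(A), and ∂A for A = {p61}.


int(A) = ∅, cl(A) = {p58, p61, p62}, ∂A = {p58, p61, p62}.

Closed sets in (X, τ) are complements of opens:
  closed(X, τ) = {∅, {p58}, {p62}, {p58, p62}, {p58, p61, p62}, {p58, p60, p61, p62}, {p58, p59, p60, p61, p62}}.
int(A) = ⋃ {U ∈ τ : U ⊆ A}. Opens contained in A: ∅.
Taking the union of these: int(A) = ∅.
cl(A) = ⋂ {C closed : A ⊆ C}. Closed sets containing A: {p58, p61, p62}, {p58, p60, p61, p62}, {p58, p59, p60, p61, p62}.
Intersecting these: cl(A) = {p58, p61, p62}.
∂A = cl(A) ∖ int(A) = {p58, p61, p62} ∖ ∅ = {p58, p61, p62}.


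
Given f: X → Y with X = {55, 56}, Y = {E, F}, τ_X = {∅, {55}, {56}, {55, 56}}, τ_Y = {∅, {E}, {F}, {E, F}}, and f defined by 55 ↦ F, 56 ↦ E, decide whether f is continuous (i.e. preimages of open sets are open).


f IS continuous.

Compute f^{-1}(U) for each U ∈ τ_Y:
  U = ∅: f^{-1}(U) = ∅ ∈ τ_X ✓.
  U = {E}: f^{-1}(U) = {56} ∈ τ_X ✓.
  U = {F}: f^{-1}(U) = {55} ∈ τ_X ✓.
  U = {E, F}: f^{-1}(U) = {55, 56} ∈ τ_X ✓.
Every preimage lies in τ_X, so f IS continuous.


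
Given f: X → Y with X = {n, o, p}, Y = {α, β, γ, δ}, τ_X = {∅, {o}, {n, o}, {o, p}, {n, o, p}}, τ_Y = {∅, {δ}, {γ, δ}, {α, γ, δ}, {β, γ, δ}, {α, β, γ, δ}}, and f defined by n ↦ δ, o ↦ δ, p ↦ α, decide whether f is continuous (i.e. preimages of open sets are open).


f IS continuous.

Compute f^{-1}(U) for each U ∈ τ_Y:
  U = ∅: f^{-1}(U) = ∅ ∈ τ_X ✓.
  U = {δ}: f^{-1}(U) = {n, o} ∈ τ_X ✓.
  U = {γ, δ}: f^{-1}(U) = {n, o} ∈ τ_X ✓.
  U = {α, γ, δ}: f^{-1}(U) = {n, o, p} ∈ τ_X ✓.
  U = {β, γ, δ}: f^{-1}(U) = {n, o} ∈ τ_X ✓.
  U = {α, β, γ, δ}: f^{-1}(U) = {n, o, p} ∈ τ_X ✓.
Every preimage lies in τ_X, so f IS continuous.


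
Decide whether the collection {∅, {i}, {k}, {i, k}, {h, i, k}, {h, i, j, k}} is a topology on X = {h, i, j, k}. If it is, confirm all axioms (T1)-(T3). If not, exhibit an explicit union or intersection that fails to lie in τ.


τ IS a topology on X.

Axiom (T1): ∅ ∈ τ? Yes; X ∈ τ? Yes.
Axiom (T2/T3): check pairwise unions and intersections of members of τ.
All pairwise intersections and unions checked — each lies in τ. Therefore τ satisfies (T1), (T2), (T3): it IS a topology on X.


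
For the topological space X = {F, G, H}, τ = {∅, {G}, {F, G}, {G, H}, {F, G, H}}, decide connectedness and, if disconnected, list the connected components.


(X, τ) is connected.

Find clopen sets (U ∈ τ with X ∖ U ∈ τ):
  U = ∅, X ∖ U = {F, G, H} — both open, so U is clopen.
  U = {F, G, H}, X ∖ U = ∅ — both open, so U is clopen.
Only trivial clopens (∅ and X) exist, so (X, τ) is connected.
Compute connected components by grouping points that agree on all clopens:
  component: {F, G, H}


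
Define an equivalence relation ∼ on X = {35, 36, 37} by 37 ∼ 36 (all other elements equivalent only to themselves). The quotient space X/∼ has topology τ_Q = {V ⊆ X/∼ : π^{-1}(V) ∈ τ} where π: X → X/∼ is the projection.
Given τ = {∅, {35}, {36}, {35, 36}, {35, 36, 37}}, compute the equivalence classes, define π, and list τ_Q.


X/∼ = {[35], [36=37]}; |τ_Q| = 3.

Equivalence classes: [35], [36=37].
Quotient map π: X → X/∼ sends 35 ↦ [35], 36 ↦ [36=37], 37 ↦ [36=37].
For each subset V ⊆ X/∼, compute π^{-1}(V) ⊆ X and check whether π^{-1}(V) ∈ τ. V is open in τ_Q iff π^{-1}(V) ∈ τ.
  V = {}: π^{-1}(V) = ∅ ∈ τ ✓.
  V = {[35]}: π^{-1}(V) = {35} ∈ τ ✓.
  V = {[36=37]}: π^{-1}(V) = {36, 37} ∉ τ ✗.
  V = {[35], [36=37]}: π^{-1}(V) = {35, 36, 37} ∈ τ ✓.
Open sets in the quotient: τ_Q = {{}, {[35]}, {[35], [36=37]}} (3 elements).


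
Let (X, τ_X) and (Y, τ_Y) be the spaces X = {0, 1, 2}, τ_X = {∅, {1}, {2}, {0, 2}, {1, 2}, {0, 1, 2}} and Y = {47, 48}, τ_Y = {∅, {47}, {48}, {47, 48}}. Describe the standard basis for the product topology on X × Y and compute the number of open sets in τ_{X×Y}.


Basis B = {∅ × ∅, {1} × {47}, {1} × {48}, {2} × {47}, {2} × {48}, {0, 2} × {47}, {0, 2} × {48}, {1} × {47, 48}, {1, 2} × {47}, {1, 2} × {48}, {2} × {47, 48}, {0, 1, 2} × {47}, {0, 1, 2} × {48}, {0, 2} × {47, 48}, {1, 2} × {47, 48}, {0, 1, 2} × {47, 48}}; |τ_{X×Y}| = 36.

Enumerate products U × V with U ∈ τ_X, V ∈ τ_Y (deduplicated):
  ∅ × ∅ = {} (∅)
  {1} × {47} = {(1,47)}
  {1} × {48} = {(1,48)}
  {2} × {47} = {(2,47)}
  {2} × {48} = {(2,48)}
  {0, 2} × {47} = {(0,47), (2,47)}
  {0, 2} × {48} = {(0,48), (2,48)}
  {1} × {47, 48} = {(1,47), (1,48)}
  {1, 2} × {47} = {(1,47), (2,47)}
  {1, 2} × {48} = {(1,48), (2,48)}
  {2} × {47, 48} = {(2,47), (2,48)}
  {0, 1, 2} × {47} = {(0,47), (1,47), (2,47)}
  {0, 1, 2} × {48} = {(0,48), (1,48), (2,48)}
  {0, 2} × {47, 48} = {(0,47), (0,48), (2,47), (2,48)}
  {1, 2} × {47, 48} = {(1,47), (1,48), (2,47), (2,48)}
  {0, 1, 2} × {47, 48} = {(0,47), (0,48), (1,47), (1,48), (2,47), (2,48)}
These 16 distinct sets form the basis B.
Close under arbitrary unions to get τ_{X×Y}; counting gives |τ_{X×Y}| = 36.


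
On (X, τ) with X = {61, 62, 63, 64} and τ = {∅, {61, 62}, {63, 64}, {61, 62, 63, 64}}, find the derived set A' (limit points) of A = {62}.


A' = {61}

For each x ∈ X, list the open sets U ∈ τ with x ∈ U, then check whether U ∩ (A ∖ {x}) ≠ ∅ for every such U.
  x = 61: opens ∋ x are {61, 62}, {61, 62, 63, 64}; each meets A ∖ {61}, so x IS a limit point.
  x = 62: open {61, 62} ∋ x has {61, 62} ∩ (A ∖ {62}) = ∅, so x is NOT a limit point.
  x = 63: open {63, 64} ∋ x has {63, 64} ∩ (A ∖ {63}) = ∅, so x is NOT a limit point.
  x = 64: open {63, 64} ∋ x has {63, 64} ∩ (A ∖ {64}) = ∅, so x is NOT a limit point.
Collecting: A' = {61}.


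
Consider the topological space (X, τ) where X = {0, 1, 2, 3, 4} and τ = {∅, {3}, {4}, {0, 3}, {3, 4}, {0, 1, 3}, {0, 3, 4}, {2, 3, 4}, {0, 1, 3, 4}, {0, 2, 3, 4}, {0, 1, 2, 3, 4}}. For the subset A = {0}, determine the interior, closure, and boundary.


int(A) = ∅, cl(A) = {0, 1}, ∂A = {0, 1}.

Closed sets in (X, τ) are complements of opens:
  closed(X, τ) = {∅, {1}, {2}, {0, 1}, {1, 2}, {2, 4}, {0, 1, 2}, {1, 2, 4}, {0, 1, 2, 3}, {0, 1, 2, 4}, {0, 1, 2, 3, 4}}.
int(A) = ⋃ {U ∈ τ : U ⊆ A}. Opens contained in A: ∅.
Taking the union of these: int(A) = ∅.
cl(A) = ⋂ {C closed : A ⊆ C}. Closed sets containing A: {0, 1}, {0, 1, 2}, {0, 1, 2, 3}, {0, 1, 2, 4}, {0, 1, 2, 3, 4}.
Intersecting these: cl(A) = {0, 1}.
∂A = cl(A) ∖ int(A) = {0, 1} ∖ ∅ = {0, 1}.


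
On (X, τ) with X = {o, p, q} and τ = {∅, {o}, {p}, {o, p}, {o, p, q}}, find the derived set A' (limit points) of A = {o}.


A' = {q}

For each x ∈ X, list the open sets U ∈ τ with x ∈ U, then check whether U ∩ (A ∖ {x}) ≠ ∅ for every such U.
  x = o: open {o} ∋ x has {o} ∩ (A ∖ {o}) = ∅, so x is NOT a limit point.
  x = p: open {p} ∋ x has {p} ∩ (A ∖ {p}) = ∅, so x is NOT a limit point.
  x = q: opens ∋ x are {o, p, q}; each meets A ∖ {q}, so x IS a limit point.
Collecting: A' = {q}.


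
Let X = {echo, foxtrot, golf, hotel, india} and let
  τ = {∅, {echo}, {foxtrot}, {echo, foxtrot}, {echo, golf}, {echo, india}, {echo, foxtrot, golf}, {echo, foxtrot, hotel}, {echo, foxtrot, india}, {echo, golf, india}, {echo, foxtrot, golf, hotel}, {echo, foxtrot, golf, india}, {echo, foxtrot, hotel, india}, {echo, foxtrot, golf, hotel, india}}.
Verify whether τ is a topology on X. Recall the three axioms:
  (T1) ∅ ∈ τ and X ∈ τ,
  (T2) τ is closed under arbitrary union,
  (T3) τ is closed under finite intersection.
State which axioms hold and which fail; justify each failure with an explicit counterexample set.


τ IS a topology on X.

Axiom (T1): ∅ ∈ τ? Yes; X ∈ τ? Yes.
Axiom (T2/T3): check pairwise unions and intersections of members of τ.
All pairwise intersections and unions checked — each lies in τ. Therefore τ satisfies (T1), (T2), (T3): it IS a topology on X.


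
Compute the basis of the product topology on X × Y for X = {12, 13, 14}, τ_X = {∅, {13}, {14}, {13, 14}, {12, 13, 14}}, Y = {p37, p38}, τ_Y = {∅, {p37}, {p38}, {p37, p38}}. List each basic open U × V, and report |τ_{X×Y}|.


Basis B = {∅ × ∅, {13} × {p37}, {13} × {p38}, {14} × {p37}, {14} × {p38}, {13} × {p37, p38}, {13, 14} × {p37}, {13, 14} × {p38}, {14} × {p37, p38}, {12, 13, 14} × {p37}, {12, 13, 14} × {p38}, {13, 14} × {p37, p38}, {12, 13, 14} × {p37, p38}}; |τ_{X×Y}| = 25.

Enumerate products U × V with U ∈ τ_X, V ∈ τ_Y (deduplicated):
  ∅ × ∅ = {} (∅)
  {13} × {p37} = {(13,p37)}
  {13} × {p38} = {(13,p38)}
  {14} × {p37} = {(14,p37)}
  {14} × {p38} = {(14,p38)}
  {13} × {p37, p38} = {(13,p37), (13,p38)}
  {13, 14} × {p37} = {(13,p37), (14,p37)}
  {13, 14} × {p38} = {(13,p38), (14,p38)}
  {14} × {p37, p38} = {(14,p37), (14,p38)}
  {12, 13, 14} × {p37} = {(12,p37), (13,p37), (14,p37)}
  {12, 13, 14} × {p38} = {(12,p38), (13,p38), (14,p38)}
  {13, 14} × {p37, p38} = {(13,p37), (13,p38), (14,p37), (14,p38)}
  {12, 13, 14} × {p37, p38} = {(12,p37), (12,p38), (13,p37), (13,p38), (14,p37), (14,p38)}
These 13 distinct sets form the basis B.
Close under arbitrary unions to get τ_{X×Y}; counting gives |τ_{X×Y}| = 25.


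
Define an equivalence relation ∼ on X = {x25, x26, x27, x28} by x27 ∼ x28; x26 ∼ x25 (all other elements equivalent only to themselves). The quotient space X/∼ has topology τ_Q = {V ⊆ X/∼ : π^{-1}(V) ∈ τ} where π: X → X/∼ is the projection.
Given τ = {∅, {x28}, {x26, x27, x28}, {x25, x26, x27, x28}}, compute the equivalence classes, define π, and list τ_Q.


X/∼ = {[x25=x26], [x27=x28]}; |τ_Q| = 2.

Equivalence classes: [x25=x26], [x27=x28].
Quotient map π: X → X/∼ sends x25 ↦ [x25=x26], x26 ↦ [x25=x26], x27 ↦ [x27=x28], x28 ↦ [x27=x28].
For each subset V ⊆ X/∼, compute π^{-1}(V) ⊆ X and check whether π^{-1}(V) ∈ τ. V is open in τ_Q iff π^{-1}(V) ∈ τ.
  V = {}: π^{-1}(V) = ∅ ∈ τ ✓.
  V = {[x25=x26]}: π^{-1}(V) = {x25, x26} ∉ τ ✗.
  V = {[x27=x28]}: π^{-1}(V) = {x27, x28} ∉ τ ✗.
  V = {[x25=x26], [x27=x28]}: π^{-1}(V) = {x25, x26, x27, x28} ∈ τ ✓.
Open sets in the quotient: τ_Q = {{}, {[x25=x26], [x27=x28]}} (2 elements).


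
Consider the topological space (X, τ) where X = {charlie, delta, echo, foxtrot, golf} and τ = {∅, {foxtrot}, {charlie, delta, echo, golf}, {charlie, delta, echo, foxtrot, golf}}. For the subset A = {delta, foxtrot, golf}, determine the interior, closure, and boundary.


int(A) = {foxtrot}, cl(A) = {charlie, delta, echo, foxtrot, golf}, ∂A = {charlie, delta, echo, golf}.

Closed sets in (X, τ) are complements of opens:
  closed(X, τ) = {∅, {foxtrot}, {charlie, delta, echo, golf}, {charlie, delta, echo, foxtrot, golf}}.
int(A) = ⋃ {U ∈ τ : U ⊆ A}. Opens contained in A: ∅, {foxtrot}.
Taking the union of these: int(A) = {foxtrot}.
cl(A) = ⋂ {C closed : A ⊆ C}. Closed sets containing A: {charlie, delta, echo, foxtrot, golf}.
Intersecting these: cl(A) = {charlie, delta, echo, foxtrot, golf}.
∂A = cl(A) ∖ int(A) = {charlie, delta, echo, foxtrot, golf} ∖ {foxtrot} = {charlie, delta, echo, golf}.


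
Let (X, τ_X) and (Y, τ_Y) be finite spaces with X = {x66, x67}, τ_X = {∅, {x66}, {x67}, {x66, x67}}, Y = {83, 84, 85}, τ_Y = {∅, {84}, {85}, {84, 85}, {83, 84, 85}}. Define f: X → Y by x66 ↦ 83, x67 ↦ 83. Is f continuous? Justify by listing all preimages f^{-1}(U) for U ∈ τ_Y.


f IS continuous.

Compute f^{-1}(U) for each U ∈ τ_Y:
  U = ∅: f^{-1}(U) = ∅ ∈ τ_X ✓.
  U = {84}: f^{-1}(U) = ∅ ∈ τ_X ✓.
  U = {85}: f^{-1}(U) = ∅ ∈ τ_X ✓.
  U = {84, 85}: f^{-1}(U) = ∅ ∈ τ_X ✓.
  U = {83, 84, 85}: f^{-1}(U) = {x66, x67} ∈ τ_X ✓.
Every preimage lies in τ_X, so f IS continuous.


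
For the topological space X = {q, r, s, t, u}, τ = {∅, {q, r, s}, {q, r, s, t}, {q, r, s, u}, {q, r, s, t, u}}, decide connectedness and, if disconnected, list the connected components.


(X, τ) is connected.

Find clopen sets (U ∈ τ with X ∖ U ∈ τ):
  U = ∅, X ∖ U = {q, r, s, t, u} — both open, so U is clopen.
  U = {q, r, s, t, u}, X ∖ U = ∅ — both open, so U is clopen.
Only trivial clopens (∅ and X) exist, so (X, τ) is connected.
Compute connected components by grouping points that agree on all clopens:
  component: {q, r, s, t, u}


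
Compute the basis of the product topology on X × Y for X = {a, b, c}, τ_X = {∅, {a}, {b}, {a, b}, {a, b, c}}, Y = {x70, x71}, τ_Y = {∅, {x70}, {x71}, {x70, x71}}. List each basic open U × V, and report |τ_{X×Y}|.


Basis B = {∅ × ∅, {a} × {x70}, {a} × {x71}, {b} × {x70}, {b} × {x71}, {a} × {x70, x71}, {a, b} × {x70}, {a, b} × {x71}, {b} × {x70, x71}, {a, b, c} × {x70}, {a, b, c} × {x71}, {a, b} × {x70, x71}, {a, b, c} × {x70, x71}}; |τ_{X×Y}| = 25.

Enumerate products U × V with U ∈ τ_X, V ∈ τ_Y (deduplicated):
  ∅ × ∅ = {} (∅)
  {a} × {x70} = {(a,x70)}
  {a} × {x71} = {(a,x71)}
  {b} × {x70} = {(b,x70)}
  {b} × {x71} = {(b,x71)}
  {a} × {x70, x71} = {(a,x70), (a,x71)}
  {a, b} × {x70} = {(a,x70), (b,x70)}
  {a, b} × {x71} = {(a,x71), (b,x71)}
  {b} × {x70, x71} = {(b,x70), (b,x71)}
  {a, b, c} × {x70} = {(a,x70), (b,x70), (c,x70)}
  {a, b, c} × {x71} = {(a,x71), (b,x71), (c,x71)}
  {a, b} × {x70, x71} = {(a,x70), (a,x71), (b,x70), (b,x71)}
  {a, b, c} × {x70, x71} = {(a,x70), (a,x71), (b,x70), (b,x71), (c,x70), (c,x71)}
These 13 distinct sets form the basis B.
Close under arbitrary unions to get τ_{X×Y}; counting gives |τ_{X×Y}| = 25.


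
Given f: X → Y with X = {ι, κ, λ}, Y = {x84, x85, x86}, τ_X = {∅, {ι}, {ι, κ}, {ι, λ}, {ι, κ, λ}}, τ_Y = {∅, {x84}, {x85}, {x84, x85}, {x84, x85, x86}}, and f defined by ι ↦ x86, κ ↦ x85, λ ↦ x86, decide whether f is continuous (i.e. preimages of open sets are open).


f is NOT continuous.

Compute f^{-1}(U) for each U ∈ τ_Y:
  U = ∅: f^{-1}(U) = ∅ ∈ τ_X ✓.
  U = {x84}: f^{-1}(U) = ∅ ∈ τ_X ✓.
  U = {x85}: f^{-1}(U) = {κ} ∉ τ_X ✗.
  U = {x84, x85}: f^{-1}(U) = {κ} ∉ τ_X ✗.
  U = {x84, x85, x86}: f^{-1}(U) = {ι, κ, λ} ∈ τ_X ✓.
Found U = {x85} with f^{-1}(U) = {κ} not in τ_X. Therefore f is NOT continuous.


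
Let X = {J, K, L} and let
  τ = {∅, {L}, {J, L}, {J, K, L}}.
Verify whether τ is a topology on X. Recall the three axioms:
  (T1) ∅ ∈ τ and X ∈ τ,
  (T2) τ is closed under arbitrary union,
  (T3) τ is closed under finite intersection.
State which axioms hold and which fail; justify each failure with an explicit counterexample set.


τ IS a topology on X.

Axiom (T1): ∅ ∈ τ? Yes; X ∈ τ? Yes.
Axiom (T2/T3): check pairwise unions and intersections of members of τ.
All pairwise intersections and unions checked — each lies in τ. Therefore τ satisfies (T1), (T2), (T3): it IS a topology on X.


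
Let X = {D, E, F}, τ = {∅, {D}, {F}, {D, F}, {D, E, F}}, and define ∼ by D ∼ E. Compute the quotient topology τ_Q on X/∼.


X/∼ = {[D=E], [F]}; |τ_Q| = 3.

Equivalence classes: [D=E], [F].
Quotient map π: X → X/∼ sends D ↦ [D=E], E ↦ [D=E], F ↦ [F].
For each subset V ⊆ X/∼, compute π^{-1}(V) ⊆ X and check whether π^{-1}(V) ∈ τ. V is open in τ_Q iff π^{-1}(V) ∈ τ.
  V = {}: π^{-1}(V) = ∅ ∈ τ ✓.
  V = {[D=E]}: π^{-1}(V) = {D, E} ∉ τ ✗.
  V = {[F]}: π^{-1}(V) = {F} ∈ τ ✓.
  V = {[D=E], [F]}: π^{-1}(V) = {D, E, F} ∈ τ ✓.
Open sets in the quotient: τ_Q = {{}, {[F]}, {[D=E], [F]}} (3 elements).


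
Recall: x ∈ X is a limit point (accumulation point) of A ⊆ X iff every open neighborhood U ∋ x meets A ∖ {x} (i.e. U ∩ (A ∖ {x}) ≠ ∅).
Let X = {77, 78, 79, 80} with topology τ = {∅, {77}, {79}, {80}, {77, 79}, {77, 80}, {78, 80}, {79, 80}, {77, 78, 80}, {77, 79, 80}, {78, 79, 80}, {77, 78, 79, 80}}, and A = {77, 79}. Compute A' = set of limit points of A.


A' = ∅

For each x ∈ X, list the open sets U ∈ τ with x ∈ U, then check whether U ∩ (A ∖ {x}) ≠ ∅ for every such U.
  x = 77: open {77} ∋ x has {77} ∩ (A ∖ {77}) = ∅, so x is NOT a limit point.
  x = 78: open {78, 80} ∋ x has {78, 80} ∩ (A ∖ {78}) = ∅, so x is NOT a limit point.
  x = 79: open {79} ∋ x has {79} ∩ (A ∖ {79}) = ∅, so x is NOT a limit point.
  x = 80: open {80} ∋ x has {80} ∩ (A ∖ {80}) = ∅, so x is NOT a limit point.
Collecting: A' = ∅.


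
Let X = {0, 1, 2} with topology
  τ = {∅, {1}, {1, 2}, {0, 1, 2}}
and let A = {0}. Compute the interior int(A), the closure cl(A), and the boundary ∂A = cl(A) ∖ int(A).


int(A) = ∅, cl(A) = {0}, ∂A = {0}.

Closed sets in (X, τ) are complements of opens:
  closed(X, τ) = {∅, {0}, {0, 2}, {0, 1, 2}}.
int(A) = ⋃ {U ∈ τ : U ⊆ A}. Opens contained in A: ∅.
Taking the union of these: int(A) = ∅.
cl(A) = ⋂ {C closed : A ⊆ C}. Closed sets containing A: {0}, {0, 2}, {0, 1, 2}.
Intersecting these: cl(A) = {0}.
∂A = cl(A) ∖ int(A) = {0} ∖ ∅ = {0}.
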